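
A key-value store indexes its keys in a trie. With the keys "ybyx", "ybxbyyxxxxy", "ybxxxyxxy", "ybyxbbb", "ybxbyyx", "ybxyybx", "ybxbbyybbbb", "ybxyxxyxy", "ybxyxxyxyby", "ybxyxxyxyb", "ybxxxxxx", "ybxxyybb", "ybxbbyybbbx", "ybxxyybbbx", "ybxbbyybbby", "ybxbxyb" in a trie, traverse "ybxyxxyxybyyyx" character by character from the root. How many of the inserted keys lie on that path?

Check each prefix of "ybxyxxyxybyyyx" against the stored set — each match is an end-marker on the path.
Prefixes of the query that are stored words: "ybxyxxyxy", "ybxyxxyxyb", "ybxyxxyxyby"
Count: 3

3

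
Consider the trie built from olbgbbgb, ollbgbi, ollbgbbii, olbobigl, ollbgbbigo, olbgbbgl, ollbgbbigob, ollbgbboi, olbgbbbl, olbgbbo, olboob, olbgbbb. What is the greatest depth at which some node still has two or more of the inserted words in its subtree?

10

Equivalently: take the maximum, over all pairs, of their longest common prefix length.
"ollbgbbigo" and "ollbgbbigob" agree on "ollbgbbigo" (10 characters) before diverging; nothing deeper is shared.
Longest shared-prefix length: 10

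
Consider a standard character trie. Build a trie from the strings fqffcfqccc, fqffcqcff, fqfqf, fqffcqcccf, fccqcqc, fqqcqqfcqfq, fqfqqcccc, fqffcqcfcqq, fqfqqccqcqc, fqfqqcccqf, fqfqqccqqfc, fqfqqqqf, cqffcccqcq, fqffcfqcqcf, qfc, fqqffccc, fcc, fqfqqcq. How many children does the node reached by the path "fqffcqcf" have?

2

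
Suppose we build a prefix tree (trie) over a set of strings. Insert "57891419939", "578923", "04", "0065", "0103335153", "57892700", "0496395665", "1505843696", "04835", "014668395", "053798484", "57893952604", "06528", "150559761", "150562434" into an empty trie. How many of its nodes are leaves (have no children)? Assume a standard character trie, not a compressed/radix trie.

14

A leaf is a node with no children — equivalently, the end of a word that is not a proper prefix of any other stored word.
Those words: "0065", "0103335153", "014668395", "04835", "0496395665", "053798484", "06528", "150559761", "150562434", "1505843696", "57891419939", "578923", "57892700", "57893952604"
Leaf count: 14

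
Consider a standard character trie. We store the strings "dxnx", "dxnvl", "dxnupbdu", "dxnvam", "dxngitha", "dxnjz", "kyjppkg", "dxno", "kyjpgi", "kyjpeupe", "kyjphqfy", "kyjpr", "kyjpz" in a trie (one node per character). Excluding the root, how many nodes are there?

40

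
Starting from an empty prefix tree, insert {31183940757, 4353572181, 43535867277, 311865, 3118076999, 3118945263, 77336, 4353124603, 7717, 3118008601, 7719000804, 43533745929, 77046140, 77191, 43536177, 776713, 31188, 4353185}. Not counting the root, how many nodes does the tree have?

For each word, the new-node count is its length minus the longest prefix already in the trie:
  "31183940757" → 11 new (3, 1, 1, 8, 3, 9, 4, 0, 7, 5, 7)
  "4353572181" → 10 new (4, 3, 5, 3, 5, 7, 2, 1, 8, 1)
  "43535867277" → prefix "43535" already present; 6 new (8, 6, 7, 2, 7, 7)
  "311865" → prefix "3118" already present; 2 new (6, 5)
  "3118076999" → prefix "3118" already present; 6 new (0, 7, 6, 9, 9, 9)
  "3118945263" → prefix "3118" already present; 6 new (9, 4, 5, 2, 6, 3)
  "77336" → 5 new (7, 7, 3, 3, 6)
  "4353124603" → prefix "4353" already present; 6 new (1, 2, 4, 6, 0, 3)
  "7717" → prefix "77" already present; 2 new (1, 7)
  "3118008601" → prefix "31180" already present; 5 new (0, 8, 6, 0, 1)
  "7719000804" → prefix "771" already present; 7 new (9, 0, 0, 0, 8, 0, 4)
  "43533745929" → prefix "4353" already present; 7 new (3, 7, 4, 5, 9, 2, 9)
  "77046140" → prefix "77" already present; 6 new (0, 4, 6, 1, 4, 0)
  "77191" → prefix "7719" already present; 1 new (1)
  "43536177" → prefix "4353" already present; 4 new (6, 1, 7, 7)
  "776713" → prefix "77" already present; 4 new (6, 7, 1, 3)
  "31188" → prefix "3118" already present; 1 new (8)
  "4353185" → prefix "43531" already present; 2 new (8, 5)
Total nodes = 11 + 10 + 6 + 2 + 6 + 6 + 5 + 6 + 2 + 5 + 7 + 7 + 6 + 1 + 4 + 4 + 1 + 2 = 91

91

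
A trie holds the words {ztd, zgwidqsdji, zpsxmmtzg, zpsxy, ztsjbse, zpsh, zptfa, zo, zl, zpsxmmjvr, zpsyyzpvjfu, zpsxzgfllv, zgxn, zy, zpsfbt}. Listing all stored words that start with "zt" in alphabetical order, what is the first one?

Words with prefix "zt", in lexicographic order: "ztd", "ztsjbse"
Position 1: ztd

ztd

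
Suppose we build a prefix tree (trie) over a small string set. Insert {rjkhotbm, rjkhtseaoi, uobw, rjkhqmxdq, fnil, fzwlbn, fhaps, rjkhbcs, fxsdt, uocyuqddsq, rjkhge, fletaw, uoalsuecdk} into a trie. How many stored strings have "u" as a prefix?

Filter for entries beginning with "u":
Words under "u": uoalsuecdk, uobw, uocyuqddsq
Count: 3

3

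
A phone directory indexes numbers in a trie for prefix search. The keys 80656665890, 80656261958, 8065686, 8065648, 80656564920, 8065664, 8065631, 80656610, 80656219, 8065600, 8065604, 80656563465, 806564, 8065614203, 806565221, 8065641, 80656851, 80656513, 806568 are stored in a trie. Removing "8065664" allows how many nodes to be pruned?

A node on "8065664"'s path can go only if nothing else ends at it or branches off below it.
The suffix "4" (1 node) is used only by "8065664"; the node for "806566" still has the child "6", so pruning stops there.
Nodes removed: 1

1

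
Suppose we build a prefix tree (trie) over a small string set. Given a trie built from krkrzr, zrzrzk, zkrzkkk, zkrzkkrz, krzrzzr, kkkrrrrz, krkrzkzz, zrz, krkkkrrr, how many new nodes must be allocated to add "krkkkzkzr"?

The longest prefix of "krkkkzkzr" already in the trie is "krkkk" (length 5).
New nodes needed: |"krkkkzkzr"| − 5 = 9 − 5 = 4.

4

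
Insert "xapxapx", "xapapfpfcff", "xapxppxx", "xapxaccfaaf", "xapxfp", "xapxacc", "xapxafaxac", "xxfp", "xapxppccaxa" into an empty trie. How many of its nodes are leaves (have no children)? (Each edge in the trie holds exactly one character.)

A leaf is a node with no children — equivalently, the end of a word that is not a proper prefix of any other stored word.
Those words: "xapapfpfcff", "xapxaccfaaf", "xapxafaxac", "xapxapx", "xapxfp", "xapxppccaxa", "xapxppxx", "xxfp"
Leaf count: 8

8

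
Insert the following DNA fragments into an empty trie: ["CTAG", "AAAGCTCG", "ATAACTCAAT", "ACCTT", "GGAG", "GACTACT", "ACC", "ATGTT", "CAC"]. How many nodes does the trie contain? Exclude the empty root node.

40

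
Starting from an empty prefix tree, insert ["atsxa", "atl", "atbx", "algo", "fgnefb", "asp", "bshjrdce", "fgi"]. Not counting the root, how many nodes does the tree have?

28

Insert word by word; a character creates a node only if that edge doesn't already exist:
  "atsxa" → 5 new (a, t, s, x, a)
  "atl" → prefix "at" already present; 1 new (l)
  "atbx" → prefix "at" already present; 2 new (b, x)
  "algo" → prefix "a" already present; 3 new (l, g, o)
  "fgnefb" → 6 new (f, g, n, e, f, b)
  "asp" → prefix "a" already present; 2 new (s, p)
  "bshjrdce" → 8 new (b, s, h, j, r, d, c, e)
  "fgi" → prefix "fg" already present; 1 new (i)
Total nodes = 5 + 1 + 2 + 3 + 6 + 2 + 8 + 1 = 28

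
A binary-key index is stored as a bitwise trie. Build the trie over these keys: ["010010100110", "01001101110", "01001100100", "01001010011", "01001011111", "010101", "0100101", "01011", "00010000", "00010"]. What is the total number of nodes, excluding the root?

For each word, the new-node count is its length minus the longest prefix already in the trie:
  "010010100110" → 12 new (0, 1, 0, 0, 1, 0, 1, 0, 0, 1, 1, 0)
  "01001101110" → prefix "01001" already present; 6 new (1, 0, 1, 1, 1, 0)
  "01001100100" → prefix "0100110" already present; 4 new (0, 1, 0, 0)
  "01001010011" → prefix "01001010011" already present; 0 new (none)
  "01001011111" → prefix "0100101" already present; 4 new (1, 1, 1, 1)
  "010101" → prefix "010" already present; 3 new (1, 0, 1)
  "0100101" → prefix "0100101" already present; 0 new (none)
  "01011" → prefix "0101" already present; 1 new (1)
  "00010000" → prefix "0" already present; 7 new (0, 0, 1, 0, 0, 0, 0)
  "00010" → prefix "00010" already present; 0 new (none)
Total nodes = 12 + 6 + 4 + 0 + 4 + 3 + 0 + 1 + 7 + 0 = 37

37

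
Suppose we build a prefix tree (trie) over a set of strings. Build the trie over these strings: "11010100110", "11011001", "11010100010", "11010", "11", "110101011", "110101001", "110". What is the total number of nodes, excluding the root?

Trie structure (* marks end of a word):
(root)
└─ 1
   └─ 1 *
      └─ 0 *
         └─ 1
            ├─ 0 *
            │  └─ 1
            │     └─ 0
            │        ├─ 0
            │        │  ├─ 0
            │        │  │  └─ 1
            │        │  │     └─ 0 *
            │        │  └─ 1 *
            │        │     └─ 1
            │        │        └─ 0 *
            │        └─ 1
            │           └─ 1 *
            └─ 1
               └─ 0
                  └─ 0
                     └─ 1 *
Counting every labelled node above: 20.

20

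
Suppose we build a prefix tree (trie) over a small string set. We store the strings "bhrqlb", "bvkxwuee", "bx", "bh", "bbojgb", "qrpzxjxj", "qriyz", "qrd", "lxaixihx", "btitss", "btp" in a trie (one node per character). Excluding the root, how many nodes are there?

45

For each word, the new-node count is its length minus the longest prefix already in the trie:
  "bhrqlb" → 6 new (b, h, r, q, l, b)
  "bvkxwuee" → prefix "b" already present; 7 new (v, k, x, w, u, e, e)
  "bx" → prefix "b" already present; 1 new (x)
  "bh" → prefix "bh" already present; 0 new (none)
  "bbojgb" → prefix "b" already present; 5 new (b, o, j, g, b)
  "qrpzxjxj" → 8 new (q, r, p, z, x, j, x, j)
  "qriyz" → prefix "qr" already present; 3 new (i, y, z)
  "qrd" → prefix "qr" already present; 1 new (d)
  "lxaixihx" → 8 new (l, x, a, i, x, i, h, x)
  "btitss" → prefix "b" already present; 5 new (t, i, t, s, s)
  "btp" → prefix "bt" already present; 1 new (p)
Total nodes = 6 + 7 + 1 + 0 + 5 + 8 + 3 + 1 + 8 + 5 + 1 = 45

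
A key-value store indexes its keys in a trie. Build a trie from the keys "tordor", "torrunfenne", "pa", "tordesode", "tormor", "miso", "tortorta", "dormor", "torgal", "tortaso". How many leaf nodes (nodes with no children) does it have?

A leaf is a node with no children — equivalently, the end of a word that is not a proper prefix of any other stored word.
Those words: "dormor", "miso", "pa", "tordesode", "tordor", "torgal", "tormor", "torrunfenne", "tortaso", "tortorta"
Leaf count: 10

10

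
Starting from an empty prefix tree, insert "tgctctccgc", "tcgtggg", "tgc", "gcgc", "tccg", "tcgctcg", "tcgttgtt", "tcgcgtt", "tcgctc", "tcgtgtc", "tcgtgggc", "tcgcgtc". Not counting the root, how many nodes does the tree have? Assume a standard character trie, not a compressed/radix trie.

37

Trace insertions, counting only characters that open a new branch:
  "tgctctccgc" → 10 new (t, g, c, t, c, t, c, c, g, c)
  "tcgtggg" → prefix "t" already present; 6 new (c, g, t, g, g, g)
  "tgc" → prefix "tgc" already present; 0 new (none)
  "gcgc" → 4 new (g, c, g, c)
  "tccg" → prefix "tc" already present; 2 new (c, g)
  "tcgctcg" → prefix "tcg" already present; 4 new (c, t, c, g)
  "tcgttgtt" → prefix "tcgt" already present; 4 new (t, g, t, t)
  "tcgcgtt" → prefix "tcgc" already present; 3 new (g, t, t)
  "tcgctc" → prefix "tcgctc" already present; 0 new (none)
  "tcgtgtc" → prefix "tcgtg" already present; 2 new (t, c)
  "tcgtgggc" → prefix "tcgtggg" already present; 1 new (c)
  "tcgcgtc" → prefix "tcgcgt" already present; 1 new (c)
Total nodes = 10 + 6 + 0 + 4 + 2 + 4 + 4 + 3 + 0 + 2 + 1 + 1 = 37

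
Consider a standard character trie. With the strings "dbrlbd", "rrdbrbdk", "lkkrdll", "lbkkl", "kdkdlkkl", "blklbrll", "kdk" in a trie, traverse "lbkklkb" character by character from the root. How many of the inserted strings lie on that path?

1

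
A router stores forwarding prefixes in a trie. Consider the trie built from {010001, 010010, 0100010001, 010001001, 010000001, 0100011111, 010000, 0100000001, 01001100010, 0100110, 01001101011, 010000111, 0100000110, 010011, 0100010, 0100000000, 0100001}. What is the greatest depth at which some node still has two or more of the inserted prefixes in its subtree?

The deepest shared node is where two words last agree before diverging.
"0100000000" and "0100000001" agree on "010000000" (9 characters) before diverging; nothing deeper is shared.
Longest shared-prefix length: 9

9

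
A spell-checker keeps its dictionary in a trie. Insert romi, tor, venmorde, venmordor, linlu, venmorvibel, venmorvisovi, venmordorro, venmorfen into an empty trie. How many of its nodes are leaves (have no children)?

8

A leaf is a node with no children — equivalently, the end of a word that is not a proper prefix of any other stored word.
Those words: "linlu", "romi", "tor", "venmorde", "venmordorro", "venmorfen", "venmorvibel", "venmorvisovi"
Leaf count: 8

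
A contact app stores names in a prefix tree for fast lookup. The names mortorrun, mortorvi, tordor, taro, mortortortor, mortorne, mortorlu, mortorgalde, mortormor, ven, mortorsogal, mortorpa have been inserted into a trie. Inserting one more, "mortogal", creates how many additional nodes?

3

"morto" is already a path in the trie; the remaining "gal" must be added.
Each of the 3 remaining characters creates one node.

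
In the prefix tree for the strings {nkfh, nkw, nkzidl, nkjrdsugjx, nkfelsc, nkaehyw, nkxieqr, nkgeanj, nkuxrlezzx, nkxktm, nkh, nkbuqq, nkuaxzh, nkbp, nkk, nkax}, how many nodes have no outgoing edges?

16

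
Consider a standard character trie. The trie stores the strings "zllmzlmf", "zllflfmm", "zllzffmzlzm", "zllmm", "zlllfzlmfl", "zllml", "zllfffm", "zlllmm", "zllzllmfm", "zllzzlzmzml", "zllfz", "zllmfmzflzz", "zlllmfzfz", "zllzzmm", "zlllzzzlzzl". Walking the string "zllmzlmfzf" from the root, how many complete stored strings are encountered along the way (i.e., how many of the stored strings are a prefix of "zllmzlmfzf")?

Check each prefix of "zllmzlmfzf" against the stored set — each match is an end-marker on the path.
Prefixes of the query that are stored words: "zllmzlmf"
Count: 1

1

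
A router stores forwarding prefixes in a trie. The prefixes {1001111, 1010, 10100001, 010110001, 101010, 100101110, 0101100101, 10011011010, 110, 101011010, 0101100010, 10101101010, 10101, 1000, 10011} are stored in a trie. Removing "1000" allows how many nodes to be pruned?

After clearing the end-marker at "1000", prune upward until reaching a node still needed by another word.
The suffix "0" (1 node) is used only by "1000"; the node for "100" still has the child "1", so pruning stops there.
Nodes removed: 1

1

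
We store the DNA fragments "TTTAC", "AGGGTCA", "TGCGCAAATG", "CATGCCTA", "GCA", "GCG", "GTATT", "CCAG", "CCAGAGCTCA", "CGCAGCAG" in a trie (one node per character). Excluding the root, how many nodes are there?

For each word, the new-node count is its length minus the longest prefix already in the trie:
  "TTTAC" → 5 new (T, T, T, A, C)
  "AGGGTCA" → 7 new (A, G, G, G, T, C, A)
  "TGCGCAAATG" → prefix "T" already present; 9 new (G, C, G, C, A, A, A, T, G)
  "CATGCCTA" → 8 new (C, A, T, G, C, C, T, A)
  "GCA" → 3 new (G, C, A)
  "GCG" → prefix "GC" already present; 1 new (G)
  "GTATT" → prefix "G" already present; 4 new (T, A, T, T)
  "CCAG" → prefix "C" already present; 3 new (C, A, G)
  "CCAGAGCTCA" → prefix "CCAG" already present; 6 new (A, G, C, T, C, A)
  "CGCAGCAG" → prefix "C" already present; 7 new (G, C, A, G, C, A, G)
Total nodes = 5 + 7 + 9 + 8 + 3 + 1 + 4 + 3 + 6 + 7 = 53

53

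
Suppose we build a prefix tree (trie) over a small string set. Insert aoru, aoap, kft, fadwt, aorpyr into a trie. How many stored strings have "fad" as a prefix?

Filter for entries beginning with "fad":
Words under "fad": fadwt
Count: 1

1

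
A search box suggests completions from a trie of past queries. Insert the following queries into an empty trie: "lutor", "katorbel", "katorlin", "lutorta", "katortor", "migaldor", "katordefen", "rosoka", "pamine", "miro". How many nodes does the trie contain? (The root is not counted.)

For each word, the new-node count is its length minus the longest prefix already in the trie:
  "lutor" → 5 new (l, u, t, o, r)
  "katorbel" → 8 new (k, a, t, o, r, b, e, l)
  "katorlin" → prefix "kator" already present; 3 new (l, i, n)
  "lutorta" → prefix "lutor" already present; 2 new (t, a)
  "katortor" → prefix "kator" already present; 3 new (t, o, r)
  "migaldor" → 8 new (m, i, g, a, l, d, o, r)
  "katordefen" → prefix "kator" already present; 5 new (d, e, f, e, n)
  "rosoka" → 6 new (r, o, s, o, k, a)
  "pamine" → 6 new (p, a, m, i, n, e)
  "miro" → prefix "mi" already present; 2 new (r, o)
Total nodes = 5 + 8 + 3 + 2 + 3 + 8 + 5 + 6 + 6 + 2 = 48

48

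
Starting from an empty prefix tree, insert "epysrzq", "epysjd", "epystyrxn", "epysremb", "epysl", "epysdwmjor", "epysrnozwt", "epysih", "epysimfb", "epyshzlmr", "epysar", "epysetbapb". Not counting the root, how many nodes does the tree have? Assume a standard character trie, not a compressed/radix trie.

For each word, the new-node count is its length minus the longest prefix already in the trie:
  "epysrzq" → 7 new (e, p, y, s, r, z, q)
  "epysjd" → prefix "epys" already present; 2 new (j, d)
  "epystyrxn" → prefix "epys" already present; 5 new (t, y, r, x, n)
  "epysremb" → prefix "epysr" already present; 3 new (e, m, b)
  "epysl" → prefix "epys" already present; 1 new (l)
  "epysdwmjor" → prefix "epys" already present; 6 new (d, w, m, j, o, r)
  "epysrnozwt" → prefix "epysr" already present; 5 new (n, o, z, w, t)
  "epysih" → prefix "epys" already present; 2 new (i, h)
  "epysimfb" → prefix "epysi" already present; 3 new (m, f, b)
  "epyshzlmr" → prefix "epys" already present; 5 new (h, z, l, m, r)
  "epysar" → prefix "epys" already present; 2 new (a, r)
  "epysetbapb" → prefix "epys" already present; 6 new (e, t, b, a, p, b)
Total nodes = 7 + 2 + 5 + 3 + 1 + 6 + 5 + 2 + 3 + 5 + 2 + 6 = 47

47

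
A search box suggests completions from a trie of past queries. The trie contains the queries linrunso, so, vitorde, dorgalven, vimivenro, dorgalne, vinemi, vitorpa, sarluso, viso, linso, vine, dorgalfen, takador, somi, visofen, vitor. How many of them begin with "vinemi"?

Traverse to the node for "vinemi", then collect every word in that subtree.
Words under "vinemi": vinemi
Count: 1

1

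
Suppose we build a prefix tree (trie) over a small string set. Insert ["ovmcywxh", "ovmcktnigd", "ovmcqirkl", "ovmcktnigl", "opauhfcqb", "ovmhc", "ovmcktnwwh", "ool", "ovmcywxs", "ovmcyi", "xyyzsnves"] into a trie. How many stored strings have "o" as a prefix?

10

Walk to "o"; the words in its subtree are exactly those with that prefix.
Words under "o": ool, opauhfcqb, ovmcktnigd, ovmcktnigl, ovmcktnwwh, ovmcqirkl, ovmcyi, ovmcywxh, ovmcywxs, ovmhc
Count: 10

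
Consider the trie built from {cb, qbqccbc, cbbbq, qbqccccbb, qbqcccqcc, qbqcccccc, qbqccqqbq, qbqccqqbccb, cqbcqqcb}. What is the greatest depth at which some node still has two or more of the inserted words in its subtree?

Equivalently: take the maximum, over all pairs, of their longest common prefix length.
"qbqccqqbccb" and "qbqccqqbq" agree on "qbqccqqb" (8 characters) before diverging; nothing deeper is shared.
Longest shared-prefix length: 8

8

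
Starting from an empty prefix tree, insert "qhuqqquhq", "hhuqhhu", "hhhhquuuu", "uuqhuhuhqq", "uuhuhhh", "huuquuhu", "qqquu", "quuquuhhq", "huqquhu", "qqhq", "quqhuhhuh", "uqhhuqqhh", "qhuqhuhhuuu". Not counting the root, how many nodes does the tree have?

Insert word by word; a character creates a node only if that edge doesn't already exist:
  "qhuqqquhq" → 9 new (q, h, u, q, q, q, u, h, q)
  "hhuqhhu" → 7 new (h, h, u, q, h, h, u)
  "hhhhquuuu" → prefix "hh" already present; 7 new (h, h, q, u, u, u, u)
  "uuqhuhuhqq" → 10 new (u, u, q, h, u, h, u, h, q, q)
  "uuhuhhh" → prefix "uu" already present; 5 new (h, u, h, h, h)
  "huuquuhu" → prefix "h" already present; 7 new (u, u, q, u, u, h, u)
  "qqquu" → prefix "q" already present; 4 new (q, q, u, u)
  "quuquuhhq" → prefix "q" already present; 8 new (u, u, q, u, u, h, h, q)
  "huqquhu" → prefix "hu" already present; 5 new (q, q, u, h, u)
  "qqhq" → prefix "qq" already present; 2 new (h, q)
  "quqhuhhuh" → prefix "qu" already present; 7 new (q, h, u, h, h, u, h)
  "uqhhuqqhh" → prefix "u" already present; 8 new (q, h, h, u, q, q, h, h)
  "qhuqhuhhuuu" → prefix "qhuq" already present; 7 new (h, u, h, h, u, u, u)
Total nodes = 9 + 7 + 7 + 10 + 5 + 7 + 4 + 8 + 5 + 2 + 7 + 8 + 7 = 86

86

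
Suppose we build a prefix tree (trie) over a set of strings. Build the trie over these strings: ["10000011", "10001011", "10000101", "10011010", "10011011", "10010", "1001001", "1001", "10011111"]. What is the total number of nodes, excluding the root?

Trie structure (* marks end of a word):
(root)
└─ 1
   └─ 0
      └─ 0
         ├─ 0
         │  ├─ 0
         │  │  ├─ 0
         │  │  │  └─ 1
         │  │  │     └─ 1 *
         │  │  └─ 1
         │  │     └─ 0
         │  │        └─ 1 *
         │  └─ 1
         │     └─ 0
         │        └─ 1
         │           └─ 1 *
         └─ 1 *
            ├─ 0 *
            │  └─ 0
            │     └─ 1 *
            └─ 1
               ├─ 0
               │  └─ 1
               │     ├─ 0 *
               │     └─ 1 *
               └─ 1
                  └─ 1
                     └─ 1 *
Counting every labelled node above: 27.

27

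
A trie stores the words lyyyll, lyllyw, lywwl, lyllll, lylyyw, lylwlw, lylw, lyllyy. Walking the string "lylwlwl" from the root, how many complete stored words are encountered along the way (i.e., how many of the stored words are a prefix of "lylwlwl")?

2

Walk "lylwlwl" from the root; an end-of-word marker is hit whenever a stored word is a prefix of "lylwlwl".
Prefixes of the query that are stored words: "lylw", "lylwlw"
Count: 2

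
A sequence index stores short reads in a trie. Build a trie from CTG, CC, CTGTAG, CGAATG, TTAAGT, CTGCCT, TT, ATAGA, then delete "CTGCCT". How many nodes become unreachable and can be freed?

A node on "CTGCCT"'s path can go only if nothing else ends at it or branches off below it.
The suffix "CCT" (3 nodes) is used only by "CTGCCT"; the node for "CTG" still has the child "T", so pruning stops there.
Nodes removed: 3

3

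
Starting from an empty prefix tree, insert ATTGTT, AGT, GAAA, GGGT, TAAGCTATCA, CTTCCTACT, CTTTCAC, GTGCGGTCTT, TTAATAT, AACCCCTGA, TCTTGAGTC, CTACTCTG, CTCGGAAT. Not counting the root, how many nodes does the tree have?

81

Count nodes per top-level branch (shared prefixes stored once):
  'A'-branch (AACCCCTGA, AGT, ATTGTT): 16 nodes
  'C'-branch (CTACTCTG, CTCGGAAT, CTTCCTACT, CTTTCAC): 25 nodes
  'G'-branch (GAAA, GGGT, GTGCGGTCTT): 16 nodes
  'T'-branch (TAAGCTATCA, TCTTGAGTC, TTAATAT): 24 nodes
Sum: 81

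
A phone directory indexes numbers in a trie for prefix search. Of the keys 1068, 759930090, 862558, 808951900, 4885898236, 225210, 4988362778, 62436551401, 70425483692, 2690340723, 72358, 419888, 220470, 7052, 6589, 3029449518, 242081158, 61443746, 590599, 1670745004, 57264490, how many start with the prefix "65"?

Walk to "65"; the words in its subtree are exactly those with that prefix.
Matches: "6589"
Count: 1

1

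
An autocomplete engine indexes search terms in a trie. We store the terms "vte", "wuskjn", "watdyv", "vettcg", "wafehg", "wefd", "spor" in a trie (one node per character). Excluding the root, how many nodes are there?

30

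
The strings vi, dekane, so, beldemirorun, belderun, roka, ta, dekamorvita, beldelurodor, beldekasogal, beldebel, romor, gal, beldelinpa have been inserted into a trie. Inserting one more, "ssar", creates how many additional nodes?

Walking "ssar" from the root, the first 1 characters ("s") follow existing edges; "s" is the first miss.
So 4 − 1 = 3 new nodes.

3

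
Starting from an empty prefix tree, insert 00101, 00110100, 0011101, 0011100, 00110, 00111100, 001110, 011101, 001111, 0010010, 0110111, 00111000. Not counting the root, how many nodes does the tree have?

30

Trie structure (* marks end of a word):
(root)
└─ 0
   ├─ 0
   │  └─ 1
   │     ├─ 0
   │     │  ├─ 0
   │     │  │  └─ 1
   │     │  │     └─ 0 *
   │     │  └─ 1 *
   │     └─ 1
   │        ├─ 0 *
   │        │  └─ 1
   │        │     └─ 0
   │        │        └─ 0 *
   │        └─ 1
   │           ├─ 0 *
   │           │  ├─ 0 *
   │           │  │  └─ 0 *
   │           │  └─ 1 *
   │           └─ 1 *
   │              └─ 0
   │                 └─ 0 *
   └─ 1
      └─ 1
         ├─ 0
         │  └─ 1
         │     └─ 1
         │        └─ 1 *
         └─ 1
            └─ 0
               └─ 1 *
Counting every labelled node above: 30.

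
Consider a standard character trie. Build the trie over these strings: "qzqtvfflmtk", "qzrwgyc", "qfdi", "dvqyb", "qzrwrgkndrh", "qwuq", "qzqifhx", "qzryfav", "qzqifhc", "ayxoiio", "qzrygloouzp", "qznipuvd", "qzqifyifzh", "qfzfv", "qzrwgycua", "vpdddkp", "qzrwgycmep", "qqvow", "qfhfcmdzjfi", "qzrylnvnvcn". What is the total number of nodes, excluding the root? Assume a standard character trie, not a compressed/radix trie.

103

Count nodes per top-level branch (shared prefixes stored once):
  'a'-branch (ayxoiio): 7 nodes
  'd'-branch (dvqyb): 5 nodes
  'q'-branch (qfdi, qfhfcmdzjfi, qfzfv, qqvow, qwuq, qznipuvd, qzqifhc, qzqifhx, qzqifyifzh, qzqtvfflmtk, qzrwgyc, qzrwgycmep, qzrwgycua, qzrwrgkndrh, qzryfav, qzrygloouzp, qzrylnvnvcn): 84 nodes
  'v'-branch (vpdddkp): 7 nodes
Sum: 103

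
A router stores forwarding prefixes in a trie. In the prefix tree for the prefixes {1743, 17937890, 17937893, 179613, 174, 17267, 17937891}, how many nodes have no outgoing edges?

6

A leaf is a node with no children — equivalently, the end of a word that is not a proper prefix of any other stored word.
Those words: "17267", "1743", "17937890", "17937891", "17937893", "179613"
Leaf count: 6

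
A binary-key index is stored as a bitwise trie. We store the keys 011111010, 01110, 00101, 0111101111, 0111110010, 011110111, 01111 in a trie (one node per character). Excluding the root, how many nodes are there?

22

Trie structure (* marks end of a word):
(root)
└─ 0
   ├─ 0
   │  └─ 1
   │     └─ 0
   │        └─ 1 *
   └─ 1
      └─ 1
         └─ 1
            ├─ 0 *
            └─ 1 *
               ├─ 0
               │  └─ 1
               │     └─ 1
               │        └─ 1 *
               │           └─ 1 *
               └─ 1
                  └─ 0
                     ├─ 0
                     │  └─ 1
                     │     └─ 0 *
                     └─ 1
                        └─ 0 *
Counting every labelled node above: 22.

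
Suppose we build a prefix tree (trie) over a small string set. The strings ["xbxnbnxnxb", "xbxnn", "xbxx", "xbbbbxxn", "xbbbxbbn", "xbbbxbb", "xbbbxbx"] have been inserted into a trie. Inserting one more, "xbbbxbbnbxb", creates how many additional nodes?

3

The longest prefix of "xbbbxbbnbxb" already in the trie is "xbbbxbbn" (length 8).
Each of the 3 remaining characters creates one node.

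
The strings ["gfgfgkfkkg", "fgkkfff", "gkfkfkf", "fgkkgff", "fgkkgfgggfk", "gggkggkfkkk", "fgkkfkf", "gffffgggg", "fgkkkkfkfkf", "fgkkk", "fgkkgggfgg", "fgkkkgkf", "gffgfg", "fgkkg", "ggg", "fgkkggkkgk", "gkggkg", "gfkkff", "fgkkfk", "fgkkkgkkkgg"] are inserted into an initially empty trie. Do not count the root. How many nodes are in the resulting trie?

For each word, the new-node count is its length minus the longest prefix already in the trie:
  "gfgfgkfkkg" → 10 new (g, f, g, f, g, k, f, k, k, g)
  "fgkkfff" → 7 new (f, g, k, k, f, f, f)
  "gkfkfkf" → prefix "g" already present; 6 new (k, f, k, f, k, f)
  "fgkkgff" → prefix "fgkk" already present; 3 new (g, f, f)
  "fgkkgfgggfk" → prefix "fgkkgf" already present; 5 new (g, g, g, f, k)
  "gggkggkfkkk" → prefix "g" already present; 10 new (g, g, k, g, g, k, f, k, k, k)
  "fgkkfkf" → prefix "fgkkf" already present; 2 new (k, f)
  "gffffgggg" → prefix "gf" already present; 7 new (f, f, f, g, g, g, g)
  "fgkkkkfkfkf" → prefix "fgkk" already present; 7 new (k, k, f, k, f, k, f)
  "fgkkk" → prefix "fgkkk" already present; 0 new (none)
  "fgkkgggfgg" → prefix "fgkkg" already present; 5 new (g, g, f, g, g)
  "fgkkkgkf" → prefix "fgkkk" already present; 3 new (g, k, f)
  "gffgfg" → prefix "gff" already present; 3 new (g, f, g)
  "fgkkg" → prefix "fgkkg" already present; 0 new (none)
  "ggg" → prefix "ggg" already present; 0 new (none)
  "fgkkggkkgk" → prefix "fgkkgg" already present; 4 new (k, k, g, k)
  "gkggkg" → prefix "gk" already present; 4 new (g, g, k, g)
  "gfkkff" → prefix "gf" already present; 4 new (k, k, f, f)
  "fgkkfk" → prefix "fgkkfk" already present; 0 new (none)
  "fgkkkgkkkgg" → prefix "fgkkkgk" already present; 4 new (k, k, g, g)
Total nodes = 10 + 7 + 6 + 3 + 5 + 10 + 2 + 7 + 7 + 0 + 5 + 3 + 3 + 0 + 0 + 4 + 4 + 4 + 0 + 4 = 84

84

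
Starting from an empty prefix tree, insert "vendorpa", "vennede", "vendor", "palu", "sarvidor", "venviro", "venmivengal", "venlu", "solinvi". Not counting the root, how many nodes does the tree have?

Trace insertions, counting only characters that open a new branch:
  "vendorpa" → 8 new (v, e, n, d, o, r, p, a)
  "vennede" → prefix "ven" already present; 4 new (n, e, d, e)
  "vendor" → prefix "vendor" already present; 0 new (none)
  "palu" → 4 new (p, a, l, u)
  "sarvidor" → 8 new (s, a, r, v, i, d, o, r)
  "venviro" → prefix "ven" already present; 4 new (v, i, r, o)
  "venmivengal" → prefix "ven" already present; 8 new (m, i, v, e, n, g, a, l)
  "venlu" → prefix "ven" already present; 2 new (l, u)
  "solinvi" → prefix "s" already present; 6 new (o, l, i, n, v, i)
Total nodes = 8 + 4 + 0 + 4 + 8 + 4 + 8 + 2 + 6 = 44

44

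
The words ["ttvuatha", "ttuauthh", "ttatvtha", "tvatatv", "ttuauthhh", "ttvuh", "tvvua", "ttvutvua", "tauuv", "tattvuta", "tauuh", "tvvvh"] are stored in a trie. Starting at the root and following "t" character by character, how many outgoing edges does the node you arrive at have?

3

The children of the "t" node are the distinct next characters among strings starting with "t".
Distinct next characters after "t": a, t, v.
That node has 3 child edges.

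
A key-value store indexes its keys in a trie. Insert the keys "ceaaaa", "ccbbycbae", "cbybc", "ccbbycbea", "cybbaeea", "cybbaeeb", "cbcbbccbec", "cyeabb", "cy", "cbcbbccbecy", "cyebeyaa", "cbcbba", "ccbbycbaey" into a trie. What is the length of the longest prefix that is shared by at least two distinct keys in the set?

10

The deepest shared node is where two words last agree before diverging.
e.g. "cbcbbccbec" and "cbcbbccbecy" share the prefix "cbcbbccbec" of length 10; no pair shares a longer one.
Longest shared-prefix length: 10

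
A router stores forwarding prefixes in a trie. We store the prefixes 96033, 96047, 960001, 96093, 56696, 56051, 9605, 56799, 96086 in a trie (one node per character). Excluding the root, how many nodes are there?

For each word, the new-node count is its length minus the longest prefix already in the trie:
  "96033" → 5 new (9, 6, 0, 3, 3)
  "96047" → prefix "960" already present; 2 new (4, 7)
  "960001" → prefix "960" already present; 3 new (0, 0, 1)
  "96093" → prefix "960" already present; 2 new (9, 3)
  "56696" → 5 new (5, 6, 6, 9, 6)
  "56051" → prefix "56" already present; 3 new (0, 5, 1)
  "9605" → prefix "960" already present; 1 new (5)
  "56799" → prefix "56" already present; 3 new (7, 9, 9)
  "96086" → prefix "960" already present; 2 new (8, 6)
Total nodes = 5 + 2 + 3 + 2 + 5 + 3 + 1 + 3 + 2 = 26

26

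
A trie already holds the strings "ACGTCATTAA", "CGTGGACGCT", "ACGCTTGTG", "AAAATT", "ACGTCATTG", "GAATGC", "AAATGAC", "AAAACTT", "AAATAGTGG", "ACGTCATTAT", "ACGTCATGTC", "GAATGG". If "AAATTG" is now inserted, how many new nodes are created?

2

Walking "AAATTG" from the root, the first 4 characters ("AAAT") follow existing edges; "T" is the first miss.
Each of the 2 remaining characters creates one node.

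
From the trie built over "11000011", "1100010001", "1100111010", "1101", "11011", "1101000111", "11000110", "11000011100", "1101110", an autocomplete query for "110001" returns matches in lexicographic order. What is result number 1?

Filter for "110001…" and sort: "1100010001", "11000110"
The 1st is 1100010001.

1100010001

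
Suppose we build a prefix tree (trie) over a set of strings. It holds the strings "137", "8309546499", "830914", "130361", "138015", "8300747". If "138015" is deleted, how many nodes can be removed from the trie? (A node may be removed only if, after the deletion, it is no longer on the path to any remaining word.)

Walk "138015" from the leaf back toward the root, removing each node that no remaining word uses.
The suffix "8015" (4 nodes) is used only by "138015"; the node for "13" still has the child "7", so pruning stops there.
Nodes removed: 4

4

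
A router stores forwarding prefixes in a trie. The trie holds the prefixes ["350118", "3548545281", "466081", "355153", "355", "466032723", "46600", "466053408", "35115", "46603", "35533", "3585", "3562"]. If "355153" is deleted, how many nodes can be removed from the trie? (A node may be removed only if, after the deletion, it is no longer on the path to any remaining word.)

A node on "355153"'s path can go only if nothing else ends at it or branches off below it.
The suffix "153" (3 nodes) is used only by "355153"; the node for "355" still has the child "3", so pruning stops there.
Nodes removed: 3

3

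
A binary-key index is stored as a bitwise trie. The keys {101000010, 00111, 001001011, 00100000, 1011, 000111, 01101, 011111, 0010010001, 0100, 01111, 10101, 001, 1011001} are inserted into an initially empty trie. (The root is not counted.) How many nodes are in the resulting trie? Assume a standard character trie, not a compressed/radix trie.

44

Trace insertions, counting only characters that open a new branch:
  "101000010" → 9 new (1, 0, 1, 0, 0, 0, 0, 1, 0)
  "00111" → 5 new (0, 0, 1, 1, 1)
  "001001011" → prefix "001" already present; 6 new (0, 0, 1, 0, 1, 1)
  "00100000" → prefix "00100" already present; 3 new (0, 0, 0)
  "1011" → prefix "101" already present; 1 new (1)
  "000111" → prefix "00" already present; 4 new (0, 1, 1, 1)
  "01101" → prefix "0" already present; 4 new (1, 1, 0, 1)
  "011111" → prefix "011" already present; 3 new (1, 1, 1)
  "0010010001" → prefix "0010010" already present; 3 new (0, 0, 1)
  "0100" → prefix "01" already present; 2 new (0, 0)
  "01111" → prefix "01111" already present; 0 new (none)
  "10101" → prefix "1010" already present; 1 new (1)
  "001" → prefix "001" already present; 0 new (none)
  "1011001" → prefix "1011" already present; 3 new (0, 0, 1)
Total nodes = 9 + 5 + 6 + 3 + 1 + 4 + 4 + 3 + 3 + 2 + 0 + 1 + 0 + 3 = 44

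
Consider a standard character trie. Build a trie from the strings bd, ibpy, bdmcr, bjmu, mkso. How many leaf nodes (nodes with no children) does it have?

Leaves are exactly the stored words that no other stored word extends.
Those words: "bdmcr", "bjmu", "ibpy", "mkso"
Leaf count: 4

4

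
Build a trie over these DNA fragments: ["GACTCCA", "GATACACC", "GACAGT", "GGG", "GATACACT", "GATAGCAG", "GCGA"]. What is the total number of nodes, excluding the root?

26

Trace insertions, counting only characters that open a new branch:
  "GACTCCA" → 7 new (G, A, C, T, C, C, A)
  "GATACACC" → prefix "GA" already present; 6 new (T, A, C, A, C, C)
  "GACAGT" → prefix "GAC" already present; 3 new (A, G, T)
  "GGG" → prefix "G" already present; 2 new (G, G)
  "GATACACT" → prefix "GATACAC" already present; 1 new (T)
  "GATAGCAG" → prefix "GATA" already present; 4 new (G, C, A, G)
  "GCGA" → prefix "G" already present; 3 new (C, G, A)
Total nodes = 7 + 6 + 3 + 2 + 1 + 4 + 3 = 26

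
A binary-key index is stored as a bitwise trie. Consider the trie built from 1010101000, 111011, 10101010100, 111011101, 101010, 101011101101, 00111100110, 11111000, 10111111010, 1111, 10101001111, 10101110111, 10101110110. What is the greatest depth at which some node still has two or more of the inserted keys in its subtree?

The deepest shared node is where two words last agree before diverging.
e.g. "10101110110" and "101011101101" share the prefix "10101110110" of length 11; no pair shares a longer one.
Longest shared-prefix length: 11

11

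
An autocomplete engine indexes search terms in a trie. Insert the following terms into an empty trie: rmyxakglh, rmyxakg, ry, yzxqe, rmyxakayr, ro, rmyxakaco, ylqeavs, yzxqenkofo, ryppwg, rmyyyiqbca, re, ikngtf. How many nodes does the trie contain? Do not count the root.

For each word, the new-node count is its length minus the longest prefix already in the trie:
  "rmyxakglh" → 9 new (r, m, y, x, a, k, g, l, h)
  "rmyxakg" → prefix "rmyxakg" already present; 0 new (none)
  "ry" → prefix "r" already present; 1 new (y)
  "yzxqe" → 5 new (y, z, x, q, e)
  "rmyxakayr" → prefix "rmyxak" already present; 3 new (a, y, r)
  "ro" → prefix "r" already present; 1 new (o)
  "rmyxakaco" → prefix "rmyxaka" already present; 2 new (c, o)
  "ylqeavs" → prefix "y" already present; 6 new (l, q, e, a, v, s)
  "yzxqenkofo" → prefix "yzxqe" already present; 5 new (n, k, o, f, o)
  "ryppwg" → prefix "ry" already present; 4 new (p, p, w, g)
  "rmyyyiqbca" → prefix "rmy" already present; 7 new (y, y, i, q, b, c, a)
  "re" → prefix "r" already present; 1 new (e)
  "ikngtf" → 6 new (i, k, n, g, t, f)
Total nodes = 9 + 0 + 1 + 5 + 3 + 1 + 2 + 6 + 5 + 4 + 7 + 1 + 6 = 50

50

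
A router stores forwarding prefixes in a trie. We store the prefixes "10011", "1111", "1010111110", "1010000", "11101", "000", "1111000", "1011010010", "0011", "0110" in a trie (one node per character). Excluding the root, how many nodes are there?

39

Insert word by word; a character creates a node only if that edge doesn't already exist:
  "10011" → 5 new (1, 0, 0, 1, 1)
  "1111" → prefix "1" already present; 3 new (1, 1, 1)
  "1010111110" → prefix "10" already present; 8 new (1, 0, 1, 1, 1, 1, 1, 0)
  "1010000" → prefix "1010" already present; 3 new (0, 0, 0)
  "11101" → prefix "111" already present; 2 new (0, 1)
  "000" → 3 new (0, 0, 0)
  "1111000" → prefix "1111" already present; 3 new (0, 0, 0)
  "1011010010" → prefix "101" already present; 7 new (1, 0, 1, 0, 0, 1, 0)
  "0011" → prefix "00" already present; 2 new (1, 1)
  "0110" → prefix "0" already present; 3 new (1, 1, 0)
Total nodes = 5 + 3 + 8 + 3 + 2 + 3 + 3 + 7 + 2 + 3 = 39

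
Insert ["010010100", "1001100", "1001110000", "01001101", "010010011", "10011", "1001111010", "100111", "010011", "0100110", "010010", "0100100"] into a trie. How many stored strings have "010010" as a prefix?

4

Walk to "010010"; the words in its subtree are exactly those with that prefix.
Matches: "010010", "0100100", "010010011", "010010100"
Count: 4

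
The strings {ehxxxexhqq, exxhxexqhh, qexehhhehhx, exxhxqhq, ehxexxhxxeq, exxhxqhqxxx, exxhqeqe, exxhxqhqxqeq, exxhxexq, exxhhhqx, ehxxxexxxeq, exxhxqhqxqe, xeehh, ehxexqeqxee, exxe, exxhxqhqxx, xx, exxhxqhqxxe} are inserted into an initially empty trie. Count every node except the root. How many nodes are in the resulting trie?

Trace insertions, counting only characters that open a new branch:
  "ehxxxexhqq" → 10 new (e, h, x, x, x, e, x, h, q, q)
  "exxhxexqhh" → prefix "e" already present; 9 new (x, x, h, x, e, x, q, h, h)
  "qexehhhehhx" → 11 new (q, e, x, e, h, h, h, e, h, h, x)
  "exxhxqhq" → prefix "exxhx" already present; 3 new (q, h, q)
  "ehxexxhxxeq" → prefix "ehx" already present; 8 new (e, x, x, h, x, x, e, q)
  "exxhxqhqxxx" → prefix "exxhxqhq" already present; 3 new (x, x, x)
  "exxhqeqe" → prefix "exxh" already present; 4 new (q, e, q, e)
  "exxhxqhqxqeq" → prefix "exxhxqhqx" already present; 3 new (q, e, q)
  "exxhxexq" → prefix "exxhxexq" already present; 0 new (none)
  "exxhhhqx" → prefix "exxh" already present; 4 new (h, h, q, x)
  "ehxxxexxxeq" → prefix "ehxxxex" already present; 4 new (x, x, e, q)
  "exxhxqhqxqe" → prefix "exxhxqhqxqe" already present; 0 new (none)
  "xeehh" → 5 new (x, e, e, h, h)
  "ehxexqeqxee" → prefix "ehxex" already present; 6 new (q, e, q, x, e, e)
  "exxe" → prefix "exx" already present; 1 new (e)
  "exxhxqhqxx" → prefix "exxhxqhqxx" already present; 0 new (none)
  "xx" → prefix "x" already present; 1 new (x)
  "exxhxqhqxxe" → prefix "exxhxqhqxx" already present; 1 new (e)
Total nodes = 10 + 9 + 11 + 3 + 8 + 3 + 4 + 3 + 0 + 4 + 4 + 0 + 5 + 6 + 1 + 0 + 1 + 1 = 73

73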